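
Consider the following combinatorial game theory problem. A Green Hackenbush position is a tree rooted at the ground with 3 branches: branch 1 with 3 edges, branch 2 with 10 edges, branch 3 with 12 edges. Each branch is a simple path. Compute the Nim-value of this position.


The tree has 3 branches from the ground vertex.
In Green Hackenbush, the Nim-value of a simple path of length k is k.
Branch 1: length 3, Nim-value = 3
Branch 2: length 10, Nim-value = 10
Branch 3: length 12, Nim-value = 12
Total Nim-value = XOR of all branch values:
0 XOR 3 = 3
3 XOR 10 = 9
9 XOR 12 = 5
Nim-value of the tree = 5

5


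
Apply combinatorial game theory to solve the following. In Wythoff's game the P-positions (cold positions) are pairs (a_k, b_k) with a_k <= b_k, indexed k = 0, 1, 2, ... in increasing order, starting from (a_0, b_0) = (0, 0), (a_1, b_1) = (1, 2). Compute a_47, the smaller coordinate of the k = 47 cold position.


By Wythoff's theorem, a_k = floor(k * phi) and b_k = floor(k * phi^2) = a_k + k, where phi = (1 + sqrt(5))/2 is the golden ratio.
phi = (1 + sqrt(5))/2 = 1.618034
k = 47
k * phi = 47 * 1.618034 = 76.047597
a_47 = floor(k * phi) = 76

76


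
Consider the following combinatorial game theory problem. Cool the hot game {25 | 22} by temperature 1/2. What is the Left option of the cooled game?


Original game: {25 | 22} (a switch {a | b} with a > b).
Cooling by t (for t below the temperature (a - b)/2 = 3/2) taxes each move by t: {a | b} cooled by t is {a - t | b + t}.
Cooling amount: t = 1/2
Cooled Left option: 25 - 1/2 = 49/2
Cooled Right option: 22 + 1/2 = 45/2
Cooled game: {49/2 | 45/2}
Left option = 49/2

49/2


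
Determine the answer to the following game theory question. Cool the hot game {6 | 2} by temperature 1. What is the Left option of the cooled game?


Original game: {6 | 2} (a switch {a | b} with a > b).
Cooling by t (for t below the temperature (a - b)/2 = 2) taxes each move by t: {a | b} cooled by t is {a - t | b + t}.
Cooling amount: t = 1
Cooled Left option: 6 - 1 = 5
Cooled Right option: 2 + 1 = 3
Cooled game: {5 | 3}
Left option = 5

5


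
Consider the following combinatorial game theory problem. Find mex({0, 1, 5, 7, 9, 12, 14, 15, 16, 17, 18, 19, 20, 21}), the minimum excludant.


Set = {0, 1, 5, 7, 9, 12, 14, 15, 16, 17, 18, 19, 20, 21}
0 is in the set.
1 is in the set.
2 is NOT in the set. This is the mex.
mex = 2

2


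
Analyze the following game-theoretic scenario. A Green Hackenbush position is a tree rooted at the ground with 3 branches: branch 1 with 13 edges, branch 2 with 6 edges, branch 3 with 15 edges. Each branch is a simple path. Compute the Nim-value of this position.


The tree has 3 branches from the ground vertex.
In Green Hackenbush, the Nim-value of a simple path of length k is k.
Branch 1: length 13, Nim-value = 13
Branch 2: length 6, Nim-value = 6
Branch 3: length 15, Nim-value = 15
Total Nim-value = XOR of all branch values:
0 XOR 13 = 13
13 XOR 6 = 11
11 XOR 15 = 4
Nim-value of the tree = 4

4


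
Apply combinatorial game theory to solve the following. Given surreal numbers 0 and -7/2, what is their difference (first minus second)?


x = 0, y = -7/2
Converting to common denominator: 2
x = 0/2, y = -7/2
x - y = 0 - -7/2 = 7/2

7/2


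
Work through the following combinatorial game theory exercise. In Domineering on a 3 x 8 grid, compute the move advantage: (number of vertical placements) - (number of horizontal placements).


Board is 3 x 8 (rows x cols).
Left (vertical) placements: (rows-1) * cols = 2 * 8 = 16
Right (horizontal) placements: rows * (cols-1) = 3 * 7 = 21
Advantage = Left - Right = 16 - 21 = -5

-5


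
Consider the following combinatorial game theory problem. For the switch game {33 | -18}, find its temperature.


The game is {33 | -18}, a switch {a | b} with numbers a > b.
Cooling {a | b} by t gives {a - t | b + t}, which stops being hot when a - t = b + t, i.e. at t = (a - b)/2. So the temperature of a switch is (a - b)/2.
Temperature = (Left option - Right option) / 2
= (33 - (-18)) / 2
= 51 / 2
= 51/2

51/2


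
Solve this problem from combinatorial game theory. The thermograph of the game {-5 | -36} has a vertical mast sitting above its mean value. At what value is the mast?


Game = {-5 | -36}, a switch {a | b} with numbers a > b.
Its thermograph has left wall a - t and right wall b + t, which meet at t = (a - b)/2, where both equal (a + b)/2. So the mast (mean value) is at (a + b)/2.
Mean = (-5 + (-36))/2 = -41/2 = -41/2

-41/2


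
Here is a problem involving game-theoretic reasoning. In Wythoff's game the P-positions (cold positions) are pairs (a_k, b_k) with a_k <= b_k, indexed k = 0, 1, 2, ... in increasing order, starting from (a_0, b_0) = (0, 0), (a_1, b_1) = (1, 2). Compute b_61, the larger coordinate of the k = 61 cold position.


By Wythoff's theorem, a_k = floor(k * phi) and b_k = floor(k * phi^2) = a_k + k, where phi = (1 + sqrt(5))/2 is the golden ratio.
phi = (1 + sqrt(5))/2 = 1.618034
phi^2 = phi + 1 = 2.618034
k = 61
k * phi^2 = 61 * 2.618034 = 159.700073
b_61 = floor(k * phi^2) = 159 (check: a_61 + k = 98 + 61 = 159)

159


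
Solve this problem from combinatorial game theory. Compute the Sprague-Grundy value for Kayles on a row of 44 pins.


Kayles: a move removes 1 or 2 adjacent pins from a contiguous row.
Removing pins from a row of k leaves two independent rows (a, b) with a + b = k - 1 (one pin) or a + b = k - 2 (two pins); an end removal gives a = 0.
By Sprague-Grundy, G(k) = mex{ G(a) XOR G(b) } over all these splits. G(0) = 0.
G(1): splits (0,0):0^0=0 -> mex({0}) = 1
G(2): splits (0,1):0^1=1 (0,0):0^0=0 -> mex({0, 1}) = 2
G(3): splits (0,2):0^2=2 (1,1):1^1=0 (0,1):0^1=1 -> mex({0, 1, 2}) = 3
G(4): splits (0,3):0^3=3 (1,2):1^2=3 (0,2):0^2=2 (1,1):1^1=0 -> mex({0, 2, 3}) = 1
G(5): splits (0,4):0^1=1 (1,3):1^3=2 (2,2):2^2=0 (0,3):0^3=3 (1,2):1^2=3 -> mex({0, 1, 2, 3}) = 4
G(6) = mex({0, 1, 2, 4}) = 3
G(7) = mex({0, 1, 3, 4, 5}) = 2
G(8) = mex({0, 2, 3, 5, 6}) = 1
G(9) = mex({0, 1, 2, 3, 6, 7}) = 4
G(10) = mex({0, 1, 3, 4, 5, 7}) = 2
G(11) = mex({0, 1, 2, 3, 4, 5}) = 6
G(12) = mex({0, 1, 2, 3, 5, 6, 7}) = 4
G(13) = mex({0, 2, 3, 4, 6, 7}) = 1
G(14) = mex({0, 1, 4, 5, 6, 7}) = 2
G(15) = mex({0, 1, 2, 3, 4, 5, 6}) = 7
G(16) = mex({0, 2, 3, 5, 6, 7}) = 1
G(17) = mex({0, 1, 2, 3, 5, 6, 7}) = 4
G(18) = mex({0, 1, 2, 4, 5, 6}) = 3
G(19) = mex({0, 1, 3, 4, 5, 7}) = 2
G(20) = mex({0, 2, 3, 4, 5, 6, 7}) = 1
G(21) = mex({0, 1, 2, 3, 5, 6, 7}) = 4
G(22) = mex({0, 1, 2, 3, 4, 5, 7}) = 6
G(23) = mex({0, 1, 2, 3, 4, 5, 6}) = 7
G(24) = mex({0, 1, 2, 3, 5, 6, 7}) = 4
G(25) = mex({0, 2, 3, 4, 6, 7}) = 1
G(26) = mex({0, 1, 3, 4, 5, 6, 7}) = 2
G(27) = mex({0, 1, 2, 3, 4, 5, 6, 7}) = 8
G(28) = mex({0, 1, 2, 3, 4, 6, 7, 8}) = 5
G(29) = mex({0, 1, 2, 3, 5, 6, 7, 8, 9}) = 4
G(30) = mex({0, 1, 2, 3, 4, 5, 6, 9, 10}) = 7
G(31) = mex({0, 1, 3, 4, 5, 7, 10, 11}) = 2
G(32) = mex({0, 2, 3, 4, 5, 6, 7, 9, 11}) = 1
G(33) = mex({0, 1, 2, 3, 4, 5, 6, 7, 9, 12}) = 8
G(34) = mex({0, 1, 2, 3, 4, 5, 7, 8, 11, 12}) = 6
G(35) = mex({0, 1, 2, 3, 4, 5, 6, 8, 9, 10, 11}) = 7
G(36) = mex({0, 1, 2, 3, 5, 6, 7, 9, 10}) = 4
G(37) = mex({0, 2, 3, 4, 6, 7, 9, 10, 11, 12}) = 1
G(38) = mex({0, 1, 3, 4, 5, 6, 7, 9, 10, 11, 12}) = 2
G(39) = mex({0, 1, 2, 4, 5, 6, 7, 9, 10, 12, 14}) = 3
G(40) = mex({0, 2, 3, 4, 6, 7, 11, 12, 14}) = 1
G(41) = mex({0, 1, 2, 3, 5, 6, 7, 9, 10, 11, 12}) = 4
G(42) = mex({0, 1, 2, 3, 4, 5, 6, 9, 10}) = 7
G(43) = mex({0, 1, 3, 4, 5, 7, 9, 10, 12, 15}) = 2
G(44) = mex({0, 2, 3, 4, 5, 6, 7, 9, 10, 12, 15}) = 1
Therefore G(44) = 1.

1


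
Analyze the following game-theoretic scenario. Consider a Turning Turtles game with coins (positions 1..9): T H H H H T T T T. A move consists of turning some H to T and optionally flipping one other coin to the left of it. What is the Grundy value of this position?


Coins: T H H H H T T T T
Key fact: a single head at position k behaves exactly like a Nim heap of size k (turning it to T and optionally flipping a coin at j < k corresponds to moving the heap from k to j, or to 0), and heads combine as a disjunctive sum (two heads at the same place would cancel, matching j XOR j = 0). So the Nim-value is the XOR of the 1-indexed positions of the heads.
Face-up positions (1-indexed): [2, 3, 4, 5]
XOR 0 with 2: 0 XOR 2 = 2
XOR 2 with 3: 2 XOR 3 = 1
XOR 1 with 4: 1 XOR 4 = 5
XOR 5 with 5: 5 XOR 5 = 0
Nim-value = 0

0


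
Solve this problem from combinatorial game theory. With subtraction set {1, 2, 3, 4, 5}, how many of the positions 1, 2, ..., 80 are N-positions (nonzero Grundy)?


Subtraction set S = {1, 2, 3, 4, 5}, so G(n) = n mod 6.
G(n) = 0 when n is a multiple of 6.
Multiples of 6 in [1, 80]: 13
N-positions (nonzero Grundy) = 80 - 13 = 67

67


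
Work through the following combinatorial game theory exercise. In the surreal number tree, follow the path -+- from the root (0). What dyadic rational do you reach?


Sign expansion: -+-
Rule: track bounds (lo, hi), initially (-inf, +inf). On '+', the current value becomes lo and we move to the simplest number in (value, hi): value + 1 if hi = +inf, otherwise the midpoint (value + hi)/2. On '-', the current value becomes hi and we move to value - 1 if lo = -inf, otherwise the midpoint (lo + value)/2.
Start at 0.
Step 1: sign = -, move left. Bounds: (-inf, 0). Value = -1
Step 2: sign = +, move right. Bounds: (-1, 0). Value = -1/2
Step 3: sign = -, move left. Bounds: (-1, -1/2). Value = -3/4
The surreal number with sign expansion -+- is -3/4.

-3/4


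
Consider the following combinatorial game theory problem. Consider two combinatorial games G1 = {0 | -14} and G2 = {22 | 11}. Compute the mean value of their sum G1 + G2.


G1 = {0 | -14}, G2 = {22 | 11}
Each is a switch {a | b} with numbers a > b; its mean value is (a + b)/2, and mean value is additive over game sums: m(G1 + G2) = m(G1) + m(G2).
Mean of G1 = (0 + (-14))/2 = -14/2 = -7
Mean of G2 = (22 + (11))/2 = 33/2 = 33/2
Mean of G1 + G2 = -7 + 33/2 = 19/2

19/2


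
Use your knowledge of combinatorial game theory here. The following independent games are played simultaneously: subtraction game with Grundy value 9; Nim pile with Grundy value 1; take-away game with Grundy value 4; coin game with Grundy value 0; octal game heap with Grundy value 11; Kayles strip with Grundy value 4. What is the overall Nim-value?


By the Sprague-Grundy theorem, the Grundy value of a sum of games is the XOR of individual Grundy values.
subtraction game: Grundy value = 9. Running XOR: 0 XOR 9 = 9
Nim pile: Grundy value = 1. Running XOR: 9 XOR 1 = 8
take-away game: Grundy value = 4. Running XOR: 8 XOR 4 = 12
coin game: Grundy value = 0. Running XOR: 12 XOR 0 = 12
octal game heap: Grundy value = 11. Running XOR: 12 XOR 11 = 7
Kayles strip: Grundy value = 4. Running XOR: 7 XOR 4 = 3
The combined Grundy value is 3.

3


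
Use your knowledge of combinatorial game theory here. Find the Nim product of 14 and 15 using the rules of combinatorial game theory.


Nim multiplication is bilinear over XOR: (u XOR v) * w = (u*w) XOR (v*w).
So we split each operand into its bit components and XOR the pairwise Nim products.
14 = 2 + 4 + 8 (as XOR of powers of 2).
15 = 1 + 2 + 4 + 8 (as XOR of powers of 2).
Using the standard Nim-product table on single bits:
  2*2 = 3,   2*4 = 8,   2*8 = 12,
  4*4 = 6,   4*8 = 11,  8*8 = 13,
and  1*x = x (identity), k*l = l*k (commutative).
Pairwise Nim products:
  2 * 1 = 2
  2 * 2 = 3
  2 * 4 = 8
  2 * 8 = 12
  4 * 1 = 4
  4 * 2 = 8
  4 * 4 = 6
  4 * 8 = 11
  8 * 1 = 8
  8 * 2 = 12
  8 * 4 = 11
  8 * 8 = 13
XOR them: 2 XOR 3 XOR 8 XOR 12 XOR 4 XOR 8 XOR 6 XOR 11 XOR 8 XOR 12 XOR 11 XOR 13 = 6.
Result: 14 * 15 = 6 (in Nim).

6


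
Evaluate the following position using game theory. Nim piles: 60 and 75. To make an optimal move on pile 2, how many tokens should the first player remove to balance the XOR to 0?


Piles: 60 and 75
Current XOR: 60 XOR 75 = 119 (non-zero, so this is an N-position).
To make the XOR zero, we need to find a move that balances the piles.
For pile 2 (size 75): target = 75 XOR 119 = 60
We reduce pile 2 from 75 to 60.
Tokens removed: 75 - 60 = 15
Verification: 60 XOR 60 = 0

15


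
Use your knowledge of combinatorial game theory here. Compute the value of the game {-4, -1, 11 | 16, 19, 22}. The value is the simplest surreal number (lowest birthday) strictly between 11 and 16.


Left options: {-4, -1, 11}, max = 11
Right options: {16, 19, 22}, min = 16
All options are numbers and max(Left) < min(Right), so by the simplicity theorem the value is the simplest (earliest-born) number strictly between 11 and 16.
Integers 12 through 15 all lie strictly between 11 and 16.
Among integers, the simplest (lowest birthday = smallest |n|; 0 is born on day 0, +-n on day n) is 12.
No non-integer in the interval can be simpler: if x is a non-integer in the interval, then floor(x) or ceil(x) also lies in the interval (the interval contains an integer), and both are proper prefixes of x's sign expansion, i.e. born earlier. So the game value is 12.
Game value = 12

12


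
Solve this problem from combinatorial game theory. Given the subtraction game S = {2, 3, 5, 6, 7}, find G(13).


The subtraction set is S = {2, 3, 5, 6, 7}.
G(k) = mex{ G(k - s) : s in S, s <= k }. We compute iteratively: G(0) = 0.
G(1) = mex({}) = 0
G(2) = mex({0}) = 1
G(3) = mex({0}) = 1
G(4) = mex({0, 1}) = 2
G(5) = mex({0, 1}) = 2
G(6) = mex({0, 1, 2}) = 3
G(7) = mex({0, 1, 2}) = 3
G(8) = mex({0, 1, 2, 3}) = 4
G(9) = mex({1, 2, 3}) = 0
G(10) = mex({1, 2, 3, 4}) = 0
G(11) = mex({0, 2, 3, 4}) = 1
G(12) = mex({0, 2, 3}) = 1
G(13) = mex({0, 1, 3, 4}) = 2
Therefore G(13) = 2.

2


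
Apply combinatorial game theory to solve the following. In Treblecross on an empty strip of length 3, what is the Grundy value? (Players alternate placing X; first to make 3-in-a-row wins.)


Treblecross: place X on empty cells; 3-in-a-row wins.
Playing within two cells of an existing X lets the opponent win at once, so sensible play treats the cells i-2..i+2 around each X as dead. The player left with no safe cell loses, so this is a normal-play take-away game on strips of safe cells.
Placing X at cell i (0-indexed) of a strip of k safe cells leaves independent strips of sizes max(0, i-2) and max(0, k-i-3). Hence G(k) = mex{ G(max(0,i-2)) XOR G(max(0,k-i-3)) : 0 <= i < k }, with G(0) = 0.
G(1): splits (0,0):0^0=0 -> mex({0}) = 1
G(2): splits (0,0):0^0=0 -> mex({0}) = 1
G(3): splits (0,0):0^0=0 -> mex({0}) = 1
Therefore G(3) = 1.

1


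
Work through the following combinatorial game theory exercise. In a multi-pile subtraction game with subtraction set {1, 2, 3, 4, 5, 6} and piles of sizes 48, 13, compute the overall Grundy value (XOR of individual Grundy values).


Subtraction set: {1, 2, 3, 4, 5, 6}
For this subtraction set, G(n) = n mod 7 (period = max + 1 = 7).
Pile 1 (size 48): G(48) = 48 mod 7 = 6
Pile 2 (size 13): G(13) = 13 mod 7 = 6
Total Grundy value = XOR of all: 6 XOR 6 = 0

0


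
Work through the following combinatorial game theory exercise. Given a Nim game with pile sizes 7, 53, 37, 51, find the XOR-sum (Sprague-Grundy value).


We need the XOR (exclusive or) of all pile sizes.
After XOR-ing pile 1 (size 7): 0 XOR 7 = 7
After XOR-ing pile 2 (size 53): 7 XOR 53 = 50
After XOR-ing pile 3 (size 37): 50 XOR 37 = 23
After XOR-ing pile 4 (size 51): 23 XOR 51 = 36
The Nim-value of this position is 36.

36


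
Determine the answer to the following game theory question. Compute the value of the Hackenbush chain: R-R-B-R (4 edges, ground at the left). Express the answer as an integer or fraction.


Edges (from ground): R-R-B-R
By Berlekamp's sign-expansion rule, a Blue-Red Hackenbush stalk has the value of the surreal number whose sign sequence is the edge sequence with B -> + and R -> -.
Sign sequence: --+-
Trace the sign expansion in the surreal number tree, starting from 0:
Edge 1: R (sign -) -> bounds (-inf, 0), value = -1
Edge 2: R (sign -) -> bounds (-inf, -1), value = -2
Edge 3: B (sign +) -> bounds (-2, -1), value = -3/2
Edge 4: R (sign -) -> bounds (-2, -3/2), value = -7/4
Game value = -7/4

-7/4


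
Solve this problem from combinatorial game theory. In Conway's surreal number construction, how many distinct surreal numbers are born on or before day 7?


Day 0: {|} = 0 is born. Count = 1.
Day n: the number of surreal numbers born by day n is 2^(n+1) - 1.
By day 0: 2^1 - 1 = 1
By day 1: 2^2 - 1 = 3
By day 2: 2^3 - 1 = 7
By day 3: 2^4 - 1 = 15
By day 4: 2^5 - 1 = 31
By day 5: 2^6 - 1 = 63
By day 6: 2^7 - 1 = 127
By day 7: 2^8 - 1 = 255
By day 7: 255 surreal numbers.

255


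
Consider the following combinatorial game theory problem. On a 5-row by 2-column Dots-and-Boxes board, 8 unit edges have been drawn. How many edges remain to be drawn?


Grid: 5 x 2 boxes, i.e. 6 rows and 3 columns of dots.
Horizontal edges: (rows + 1) * cols = 6 * 2 = 12
Vertical edges: rows * (cols + 1) = 5 * 3 = 15
Total edges: 12 + 15 = 27
Edges drawn: 8
Remaining: 27 - 8 = 19

19


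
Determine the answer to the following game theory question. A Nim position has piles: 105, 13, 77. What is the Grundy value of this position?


We need the XOR (exclusive or) of all pile sizes.
After XOR-ing pile 1 (size 105): 0 XOR 105 = 105
After XOR-ing pile 2 (size 13): 105 XOR 13 = 100
After XOR-ing pile 3 (size 77): 100 XOR 77 = 41
The Nim-value of this position is 41.

41


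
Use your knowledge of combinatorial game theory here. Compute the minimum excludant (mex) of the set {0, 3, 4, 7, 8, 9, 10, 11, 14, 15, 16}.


Set = {0, 3, 4, 7, 8, 9, 10, 11, 14, 15, 16}
0 is in the set.
1 is NOT in the set. This is the mex.
mex = 1

1


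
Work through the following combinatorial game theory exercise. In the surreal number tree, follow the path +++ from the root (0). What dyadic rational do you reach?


Sign expansion: +++
Rule: track bounds (lo, hi), initially (-inf, +inf). On '+', the current value becomes lo and we move to the simplest number in (value, hi): value + 1 if hi = +inf, otherwise the midpoint (value + hi)/2. On '-', the current value becomes hi and we move to value - 1 if lo = -inf, otherwise the midpoint (lo + value)/2.
Start at 0.
Step 1: sign = +, move right. Bounds: (0, +inf). Value = 1
Step 2: sign = +, move right. Bounds: (1, +inf). Value = 2
Step 3: sign = +, move right. Bounds: (2, +inf). Value = 3
The surreal number with sign expansion +++ is 3.

3


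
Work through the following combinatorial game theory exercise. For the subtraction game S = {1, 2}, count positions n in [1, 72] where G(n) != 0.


Subtraction set S = {1, 2}, so G(n) = n mod 3.
G(n) = 0 when n is a multiple of 3.
Multiples of 3 in [1, 72]: 24
N-positions (nonzero Grundy) = 72 - 24 = 48

48


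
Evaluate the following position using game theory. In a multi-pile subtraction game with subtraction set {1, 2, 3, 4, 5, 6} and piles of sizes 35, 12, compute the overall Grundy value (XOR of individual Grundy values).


Subtraction set: {1, 2, 3, 4, 5, 6}
For this subtraction set, G(n) = n mod 7 (period = max + 1 = 7).
Pile 1 (size 35): G(35) = 35 mod 7 = 0
Pile 2 (size 12): G(12) = 12 mod 7 = 5
Total Grundy value = XOR of all: 0 XOR 5 = 5

5


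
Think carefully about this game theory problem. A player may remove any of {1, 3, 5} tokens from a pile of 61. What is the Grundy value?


The subtraction set is S = {1, 3, 5}.
G(k) = mex{ G(k - s) : s in S, s <= k }. We compute iteratively: G(0) = 0.
G(1) = mex({0}) = 1
G(2) = mex({1}) = 0
G(3) = mex({0}) = 1
G(4) = mex({1}) = 0
G(5) = mex({0}) = 1
G(6) = mex({1}) = 0
Observe that G(2)..G(6) = 0, 1, 0, 1, 0 repeats G(0)..G(4) = 0, 1, 0, 1, 0.
For k >= max(S) = 5, G(k) is determined by the previous 5 values G(k-5)..G(k-1); a window of 5 consecutive values has recurred shifted by 2, so by induction G(k + 2) = G(k) for all k >= 0: the sequence is periodic from the start with period 2.
One period: G(0..1) = 0, 1.
61 mod 2 = 1, so G(61) = G(1) = 1.

1


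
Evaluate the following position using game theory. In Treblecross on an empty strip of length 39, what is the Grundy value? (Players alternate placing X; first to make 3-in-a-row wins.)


Treblecross: place X on empty cells; 3-in-a-row wins.
Playing within two cells of an existing X lets the opponent win at once, so sensible play treats the cells i-2..i+2 around each X as dead. The player left with no safe cell loses, so this is a normal-play take-away game on strips of safe cells.
Placing X at cell i (0-indexed) of a strip of k safe cells leaves independent strips of sizes max(0, i-2) and max(0, k-i-3). Hence G(k) = mex{ G(max(0,i-2)) XOR G(max(0,k-i-3)) : 0 <= i < k }, with G(0) = 0.
G(1): splits (0,0):0^0=0 -> mex({0}) = 1
G(2): splits (0,0):0^0=0 -> mex({0}) = 1
G(3): splits (0,0):0^0=0 -> mex({0}) = 1
G(4): splits (0,1):0^1=1 (0,0):0^0=0 -> mex({0, 1}) = 2
G(5): splits (0,2):0^1=1 (0,1):0^1=1 (0,0):0^0=0 -> mex({0, 1}) = 2
G(6) = mex({1}) = 0
G(7) = mex({0, 1, 2}) = 3
G(8) = mex({0, 1, 2}) = 3
G(9) = mex({0, 2}) = 1
G(10) = mex({0, 2, 3}) = 1
G(11) = mex({0, 3}) = 1
G(12) = mex({1, 3}) = 0
G(13) = mex({0, 1, 2, 3}) = 4
G(14) = mex({0, 1, 2}) = 3
G(15) = mex({0, 1, 2}) = 3
G(16) = mex({0, 1, 2, 4}) = 3
G(17) = mex({0, 1, 3, 4}) = 2
G(18) = mex({0, 1, 3, 4}) = 2
G(19) = mex({0, 1, 3, 5}) = 2
G(20) = mex({0, 1, 2, 3, 5}) = 4
G(21) = mex({0, 1, 2, 3, 5}) = 4
G(22) = mex({1, 2, 6}) = 0
G(23) = mex({0, 1, 2, 3, 4, 6}) = 5
G(24) = mex({0, 1, 2, 3, 4}) = 5
G(25) = mex({0, 1, 3, 4, 7}) = 2
G(26) = mex({0, 1, 3, 4, 5, 7}) = 2
G(27) = mex({0, 1, 3, 5}) = 2
G(28) = mex({0, 1, 2, 5}) = 3
G(29) = mex({0, 1, 2, 4, 5, 6}) = 3
G(30) = mex({1, 2, 4, 6}) = 0
G(31) = mex({0, 1, 2, 3, 4, 6}) = 5
G(32) = mex({1, 2, 3, 4, 7}) = 0
G(33) = mex({0, 3, 7}) = 1
G(34) = mex({0, 2, 3, 5, 7}) = 1
G(35) = mex({0, 2, 3, 5, 6}) = 1
G(36) = mex({0, 1, 2, 5, 6}) = 3
G(37) = mex({0, 1, 2, 4, 5, 6}) = 3
G(38) = mex({0, 1, 2, 4}) = 3
G(39) = mex({0, 1, 2, 3, 4, 7}) = 5
Therefore G(39) = 5.

5


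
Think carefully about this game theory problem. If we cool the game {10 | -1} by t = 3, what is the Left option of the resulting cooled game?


Original game: {10 | -1} (a switch {a | b} with a > b).
Cooling by t (for t below the temperature (a - b)/2 = 11/2) taxes each move by t: {a | b} cooled by t is {a - t | b + t}.
Cooling amount: t = 3
Cooled Left option: 10 - 3 = 7
Cooled Right option: -1 + 3 = 2
Cooled game: {7 | 2}
Left option = 7

7


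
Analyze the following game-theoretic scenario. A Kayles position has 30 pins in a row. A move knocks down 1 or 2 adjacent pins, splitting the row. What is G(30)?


Kayles: a move removes 1 or 2 adjacent pins from a contiguous row.
Removing pins from a row of k leaves two independent rows (a, b) with a + b = k - 1 (one pin) or a + b = k - 2 (two pins); an end removal gives a = 0.
By Sprague-Grundy, G(k) = mex{ G(a) XOR G(b) } over all these splits. G(0) = 0.
G(1): splits (0,0):0^0=0 -> mex({0}) = 1
G(2): splits (0,1):0^1=1 (0,0):0^0=0 -> mex({0, 1}) = 2
G(3): splits (0,2):0^2=2 (1,1):1^1=0 (0,1):0^1=1 -> mex({0, 1, 2}) = 3
G(4): splits (0,3):0^3=3 (1,2):1^2=3 (0,2):0^2=2 (1,1):1^1=0 -> mex({0, 2, 3}) = 1
G(5): splits (0,4):0^1=1 (1,3):1^3=2 (2,2):2^2=0 (0,3):0^3=3 (1,2):1^2=3 -> mex({0, 1, 2, 3}) = 4
G(6) = mex({0, 1, 2, 4}) = 3
G(7) = mex({0, 1, 3, 4, 5}) = 2
G(8) = mex({0, 2, 3, 5, 6}) = 1
G(9) = mex({0, 1, 2, 3, 6, 7}) = 4
G(10) = mex({0, 1, 3, 4, 5, 7}) = 2
G(11) = mex({0, 1, 2, 3, 4, 5}) = 6
G(12) = mex({0, 1, 2, 3, 5, 6, 7}) = 4
G(13) = mex({0, 2, 3, 4, 6, 7}) = 1
G(14) = mex({0, 1, 4, 5, 6, 7}) = 2
G(15) = mex({0, 1, 2, 3, 4, 5, 6}) = 7
G(16) = mex({0, 2, 3, 5, 6, 7}) = 1
G(17) = mex({0, 1, 2, 3, 5, 6, 7}) = 4
G(18) = mex({0, 1, 2, 4, 5, 6}) = 3
G(19) = mex({0, 1, 3, 4, 5, 7}) = 2
G(20) = mex({0, 2, 3, 4, 5, 6, 7}) = 1
G(21) = mex({0, 1, 2, 3, 5, 6, 7}) = 4
G(22) = mex({0, 1, 2, 3, 4, 5, 7}) = 6
G(23) = mex({0, 1, 2, 3, 4, 5, 6}) = 7
G(24) = mex({0, 1, 2, 3, 5, 6, 7}) = 4
G(25) = mex({0, 2, 3, 4, 6, 7}) = 1
G(26) = mex({0, 1, 3, 4, 5, 6, 7}) = 2
G(27) = mex({0, 1, 2, 3, 4, 5, 6, 7}) = 8
G(28) = mex({0, 1, 2, 3, 4, 6, 7, 8}) = 5
G(29) = mex({0, 1, 2, 3, 5, 6, 7, 8, 9}) = 4
G(30) = mex({0, 1, 2, 3, 4, 5, 6, 9, 10}) = 7
Therefore G(30) = 7.

7


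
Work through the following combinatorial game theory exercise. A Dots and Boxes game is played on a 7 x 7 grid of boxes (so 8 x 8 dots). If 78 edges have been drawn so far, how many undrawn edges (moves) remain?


Grid: 7 x 7 boxes, i.e. 8 rows and 8 columns of dots.
Horizontal edges: (rows + 1) * cols = 8 * 7 = 56
Vertical edges: rows * (cols + 1) = 7 * 8 = 56
Total edges: 56 + 56 = 112
Edges drawn: 78
Remaining: 112 - 78 = 34

34


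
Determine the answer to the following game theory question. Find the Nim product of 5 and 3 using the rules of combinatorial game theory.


Nim multiplication is bilinear over XOR: (u XOR v) * w = (u*w) XOR (v*w).
So we split each operand into its bit components and XOR the pairwise Nim products.
5 = 1 + 4 (as XOR of powers of 2).
3 = 1 + 2 (as XOR of powers of 2).
Using the standard Nim-product table on single bits:
  2*2 = 3,   2*4 = 8,   2*8 = 12,
  4*4 = 6,   4*8 = 11,  8*8 = 13,
and  1*x = x (identity), k*l = l*k (commutative).
Pairwise Nim products:
  1 * 1 = 1
  1 * 2 = 2
  4 * 1 = 4
  4 * 2 = 8
XOR them: 1 XOR 2 XOR 4 XOR 8 = 15.
Result: 5 * 3 = 15 (in Nim).

15


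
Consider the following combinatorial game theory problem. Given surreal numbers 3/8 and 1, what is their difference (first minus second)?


x = 3/8, y = 1
Converting to common denominator: 8
x = 3/8, y = 8/8
x - y = 3/8 - 1 = -5/8

-5/8


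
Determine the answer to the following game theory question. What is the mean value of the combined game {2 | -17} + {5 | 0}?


G1 = {2 | -17}, G2 = {5 | 0}
Each is a switch {a | b} with numbers a > b; its mean value is (a + b)/2, and mean value is additive over game sums: m(G1 + G2) = m(G1) + m(G2).
Mean of G1 = (2 + (-17))/2 = -15/2 = -15/2
Mean of G2 = (5 + (0))/2 = 5/2 = 5/2
Mean of G1 + G2 = -15/2 + 5/2 = -5

-5


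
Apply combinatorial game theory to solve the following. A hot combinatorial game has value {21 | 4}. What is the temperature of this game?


The game is {21 | 4}, a switch {a | b} with numbers a > b.
Cooling {a | b} by t gives {a - t | b + t}, which stops being hot when a - t = b + t, i.e. at t = (a - b)/2. So the temperature of a switch is (a - b)/2.
Temperature = (Left option - Right option) / 2
= (21 - (4)) / 2
= 17 / 2
= 17/2

17/2


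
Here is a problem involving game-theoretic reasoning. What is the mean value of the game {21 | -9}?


Game = {21 | -9}, a switch {a | b} with numbers a > b.
Its thermograph has left wall a - t and right wall b + t, which meet at t = (a - b)/2, where both equal (a + b)/2. So the mast (mean value) is at (a + b)/2.
Mean = (21 + (-9))/2 = 12/2 = 6

6


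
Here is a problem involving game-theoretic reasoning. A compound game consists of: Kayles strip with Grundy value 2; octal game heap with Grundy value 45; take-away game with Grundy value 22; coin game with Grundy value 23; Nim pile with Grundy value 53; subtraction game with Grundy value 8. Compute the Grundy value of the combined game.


By the Sprague-Grundy theorem, the Grundy value of a sum of games is the XOR of individual Grundy values.
Kayles strip: Grundy value = 2. Running XOR: 0 XOR 2 = 2
octal game heap: Grundy value = 45. Running XOR: 2 XOR 45 = 47
take-away game: Grundy value = 22. Running XOR: 47 XOR 22 = 57
coin game: Grundy value = 23. Running XOR: 57 XOR 23 = 46
Nim pile: Grundy value = 53. Running XOR: 46 XOR 53 = 27
subtraction game: Grundy value = 8. Running XOR: 27 XOR 8 = 19
The combined Grundy value is 19.

19


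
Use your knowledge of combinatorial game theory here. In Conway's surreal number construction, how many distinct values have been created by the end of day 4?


Day 0: {|} = 0 is born. Count = 1.
Day n: the number of surreal numbers born by day n is 2^(n+1) - 1.
By day 0: 2^1 - 1 = 1
By day 1: 2^2 - 1 = 3
By day 2: 2^3 - 1 = 7
By day 3: 2^4 - 1 = 15
By day 4: 2^5 - 1 = 31
By day 4: 31 surreal numbers.

31


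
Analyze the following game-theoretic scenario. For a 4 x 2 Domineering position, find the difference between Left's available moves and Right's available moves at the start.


Board is 4 x 2 (rows x cols).
Left (vertical) placements: (rows-1) * cols = 3 * 2 = 6
Right (horizontal) placements: rows * (cols-1) = 4 * 1 = 4
Advantage = Left - Right = 6 - 4 = 2

2


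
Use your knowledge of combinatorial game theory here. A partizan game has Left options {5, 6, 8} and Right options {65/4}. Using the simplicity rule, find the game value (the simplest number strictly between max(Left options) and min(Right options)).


Left options: {5, 6, 8}, max = 8
Right options: {65/4}, min = 65/4
All options are numbers and max(Left) < min(Right), so by the simplicity theorem the value is the simplest (earliest-born) number strictly between 8 and 65/4.
Integers 9 through 16 all lie strictly between 8 and 65/4.
Among integers, the simplest (lowest birthday = smallest |n|; 0 is born on day 0, +-n on day n) is 9.
No non-integer in the interval can be simpler: if x is a non-integer in the interval, then floor(x) or ceil(x) also lies in the interval (the interval contains an integer), and both are proper prefixes of x's sign expansion, i.e. born earlier. So the game value is 9.
Game value = 9

9


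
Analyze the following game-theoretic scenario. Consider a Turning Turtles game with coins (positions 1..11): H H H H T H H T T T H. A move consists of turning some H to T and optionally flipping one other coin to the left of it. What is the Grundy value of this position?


Coins: H H H H T H H T T T H
Key fact: a single head at position k behaves exactly like a Nim heap of size k (turning it to T and optionally flipping a coin at j < k corresponds to moving the heap from k to j, or to 0), and heads combine as a disjunctive sum (two heads at the same place would cancel, matching j XOR j = 0). So the Nim-value is the XOR of the 1-indexed positions of the heads.
Face-up positions (1-indexed): [1, 2, 3, 4, 6, 7, 11]
XOR 0 with 1: 0 XOR 1 = 1
XOR 1 with 2: 1 XOR 2 = 3
XOR 3 with 3: 3 XOR 3 = 0
XOR 0 with 4: 0 XOR 4 = 4
XOR 4 with 6: 4 XOR 6 = 2
XOR 2 with 7: 2 XOR 7 = 5
XOR 5 with 11: 5 XOR 11 = 14
Nim-value = 14

14


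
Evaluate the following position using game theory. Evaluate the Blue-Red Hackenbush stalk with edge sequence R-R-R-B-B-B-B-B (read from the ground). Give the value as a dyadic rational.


Edges (from ground): R-R-R-B-B-B-B-B
By Berlekamp's sign-expansion rule, a Blue-Red Hackenbush stalk has the value of the surreal number whose sign sequence is the edge sequence with B -> + and R -> -.
Sign sequence: ---+++++
Trace the sign expansion in the surreal number tree, starting from 0:
Edge 1: R (sign -) -> bounds (-inf, 0), value = -1
Edge 2: R (sign -) -> bounds (-inf, -1), value = -2
Edge 3: R (sign -) -> bounds (-inf, -2), value = -3
Edge 4: B (sign +) -> bounds (-3, -2), value = -5/2
Edge 5: B (sign +) -> bounds (-5/2, -2), value = -9/4
Edge 6: B (sign +) -> bounds (-9/4, -2), value = -17/8
Edge 7: B (sign +) -> bounds (-17/8, -2), value = -33/16
Edge 8: B (sign +) -> bounds (-33/16, -2), value = -65/32
Game value = -65/32

-65/32


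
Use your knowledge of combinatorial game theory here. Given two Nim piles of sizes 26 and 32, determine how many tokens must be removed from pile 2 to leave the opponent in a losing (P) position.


Piles: 26 and 32
Current XOR: 26 XOR 32 = 58 (non-zero, so this is an N-position).
To make the XOR zero, we need to find a move that balances the piles.
For pile 2 (size 32): target = 32 XOR 58 = 26
We reduce pile 2 from 32 to 26.
Tokens removed: 32 - 26 = 6
Verification: 26 XOR 26 = 0

6


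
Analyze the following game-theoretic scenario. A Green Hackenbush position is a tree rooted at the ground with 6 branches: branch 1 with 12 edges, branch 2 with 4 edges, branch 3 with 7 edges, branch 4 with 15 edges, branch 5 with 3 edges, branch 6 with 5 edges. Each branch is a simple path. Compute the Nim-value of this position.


The tree has 6 branches from the ground vertex.
In Green Hackenbush, the Nim-value of a simple path of length k is k.
Branch 1: length 12, Nim-value = 12
Branch 2: length 4, Nim-value = 4
Branch 3: length 7, Nim-value = 7
Branch 4: length 15, Nim-value = 15
Branch 5: length 3, Nim-value = 3
Branch 6: length 5, Nim-value = 5
Total Nim-value = XOR of all branch values:
0 XOR 12 = 12
12 XOR 4 = 8
8 XOR 7 = 15
15 XOR 15 = 0
0 XOR 3 = 3
3 XOR 5 = 6
Nim-value of the tree = 6

6


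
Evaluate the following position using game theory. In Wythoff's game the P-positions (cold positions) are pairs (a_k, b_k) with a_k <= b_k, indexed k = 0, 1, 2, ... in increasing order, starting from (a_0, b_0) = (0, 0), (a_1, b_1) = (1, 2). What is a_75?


By Wythoff's theorem, a_k = floor(k * phi) and b_k = floor(k * phi^2) = a_k + k, where phi = (1 + sqrt(5))/2 is the golden ratio.
phi = (1 + sqrt(5))/2 = 1.618034
k = 75
k * phi = 75 * 1.618034 = 121.352549
a_75 = floor(k * phi) = 121

121


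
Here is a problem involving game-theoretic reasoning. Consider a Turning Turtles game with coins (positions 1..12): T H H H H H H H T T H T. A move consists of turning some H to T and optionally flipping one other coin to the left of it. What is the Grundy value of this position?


Coins: T H H H H H H H T T H T
Key fact: a single head at position k behaves exactly like a Nim heap of size k (turning it to T and optionally flipping a coin at j < k corresponds to moving the heap from k to j, or to 0), and heads combine as a disjunctive sum (two heads at the same place would cancel, matching j XOR j = 0). So the Nim-value is the XOR of the 1-indexed positions of the heads.
Face-up positions (1-indexed): [2, 3, 4, 5, 6, 7, 8, 11]
XOR 0 with 2: 0 XOR 2 = 2
XOR 2 with 3: 2 XOR 3 = 1
XOR 1 with 4: 1 XOR 4 = 5
XOR 5 with 5: 5 XOR 5 = 0
XOR 0 with 6: 0 XOR 6 = 6
XOR 6 with 7: 6 XOR 7 = 1
XOR 1 with 8: 1 XOR 8 = 9
XOR 9 with 11: 9 XOR 11 = 2
Nim-value = 2

2


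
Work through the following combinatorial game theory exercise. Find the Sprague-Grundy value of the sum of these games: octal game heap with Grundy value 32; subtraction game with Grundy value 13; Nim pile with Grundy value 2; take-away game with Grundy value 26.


By the Sprague-Grundy theorem, the Grundy value of a sum of games is the XOR of individual Grundy values.
octal game heap: Grundy value = 32. Running XOR: 0 XOR 32 = 32
subtraction game: Grundy value = 13. Running XOR: 32 XOR 13 = 45
Nim pile: Grundy value = 2. Running XOR: 45 XOR 2 = 47
take-away game: Grundy value = 26. Running XOR: 47 XOR 26 = 53
The combined Grundy value is 53.

53


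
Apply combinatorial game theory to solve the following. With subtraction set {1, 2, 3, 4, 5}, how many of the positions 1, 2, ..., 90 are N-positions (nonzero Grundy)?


Subtraction set S = {1, 2, 3, 4, 5}, so G(n) = n mod 6.
G(n) = 0 when n is a multiple of 6.
Multiples of 6 in [1, 90]: 15
N-positions (nonzero Grundy) = 90 - 15 = 75

75


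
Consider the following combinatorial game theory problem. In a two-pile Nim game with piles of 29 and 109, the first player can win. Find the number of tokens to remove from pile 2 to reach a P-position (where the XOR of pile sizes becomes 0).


Piles: 29 and 109
Current XOR: 29 XOR 109 = 112 (non-zero, so this is an N-position).
To make the XOR zero, we need to find a move that balances the piles.
For pile 2 (size 109): target = 109 XOR 112 = 29
We reduce pile 2 from 109 to 29.
Tokens removed: 109 - 29 = 80
Verification: 29 XOR 29 = 0

80


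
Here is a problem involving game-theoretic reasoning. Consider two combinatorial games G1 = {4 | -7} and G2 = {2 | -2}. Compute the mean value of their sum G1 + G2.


G1 = {4 | -7}, G2 = {2 | -2}
Each is a switch {a | b} with numbers a > b; its mean value is (a + b)/2, and mean value is additive over game sums: m(G1 + G2) = m(G1) + m(G2).
Mean of G1 = (4 + (-7))/2 = -3/2 = -3/2
Mean of G2 = (2 + (-2))/2 = 0/2 = 0
Mean of G1 + G2 = -3/2 + 0 = -3/2

-3/2


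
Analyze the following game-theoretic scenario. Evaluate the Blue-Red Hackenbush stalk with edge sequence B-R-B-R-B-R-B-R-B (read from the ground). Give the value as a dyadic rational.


Edges (from ground): B-R-B-R-B-R-B-R-B
By Berlekamp's sign-expansion rule, a Blue-Red Hackenbush stalk has the value of the surreal number whose sign sequence is the edge sequence with B -> + and R -> -.
Sign sequence: +-+-+-+-+
Trace the sign expansion in the surreal number tree, starting from 0:
Edge 1: B (sign +) -> bounds (0, +inf), value = 1
Edge 2: R (sign -) -> bounds (0, 1), value = 1/2
Edge 3: B (sign +) -> bounds (1/2, 1), value = 3/4
Edge 4: R (sign -) -> bounds (1/2, 3/4), value = 5/8
Edge 5: B (sign +) -> bounds (5/8, 3/4), value = 11/16
Edge 6: R (sign -) -> bounds (5/8, 11/16), value = 21/32
Edge 7: B (sign +) -> bounds (21/32, 11/16), value = 43/64
Edge 8: R (sign -) -> bounds (21/32, 43/64), value = 85/128
Edge 9: B (sign +) -> bounds (85/128, 43/64), value = 171/256
Game value = 171/256

171/256


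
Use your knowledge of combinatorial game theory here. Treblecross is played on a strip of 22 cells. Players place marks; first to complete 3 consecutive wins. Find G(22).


Treblecross: place X on empty cells; 3-in-a-row wins.
Playing within two cells of an existing X lets the opponent win at once, so sensible play treats the cells i-2..i+2 around each X as dead. The player left with no safe cell loses, so this is a normal-play take-away game on strips of safe cells.
Placing X at cell i (0-indexed) of a strip of k safe cells leaves independent strips of sizes max(0, i-2) and max(0, k-i-3). Hence G(k) = mex{ G(max(0,i-2)) XOR G(max(0,k-i-3)) : 0 <= i < k }, with G(0) = 0.
G(1): splits (0,0):0^0=0 -> mex({0}) = 1
G(2): splits (0,0):0^0=0 -> mex({0}) = 1
G(3): splits (0,0):0^0=0 -> mex({0}) = 1
G(4): splits (0,1):0^1=1 (0,0):0^0=0 -> mex({0, 1}) = 2
G(5): splits (0,2):0^1=1 (0,1):0^1=1 (0,0):0^0=0 -> mex({0, 1}) = 2
G(6) = mex({1}) = 0
G(7) = mex({0, 1, 2}) = 3
G(8) = mex({0, 1, 2}) = 3
G(9) = mex({0, 2}) = 1
G(10) = mex({0, 2, 3}) = 1
G(11) = mex({0, 3}) = 1
G(12) = mex({1, 3}) = 0
G(13) = mex({0, 1, 2, 3}) = 4
G(14) = mex({0, 1, 2}) = 3
G(15) = mex({0, 1, 2}) = 3
G(16) = mex({0, 1, 2, 4}) = 3
G(17) = mex({0, 1, 3, 4}) = 2
G(18) = mex({0, 1, 3, 4}) = 2
G(19) = mex({0, 1, 3, 5}) = 2
G(20) = mex({0, 1, 2, 3, 5}) = 4
G(21) = mex({0, 1, 2, 3, 5}) = 4
G(22) = mex({1, 2, 6}) = 0
Therefore G(22) = 0.

0


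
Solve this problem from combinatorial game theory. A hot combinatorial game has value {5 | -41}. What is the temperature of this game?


The game is {5 | -41}, a switch {a | b} with numbers a > b.
Cooling {a | b} by t gives {a - t | b + t}, which stops being hot when a - t = b + t, i.e. at t = (a - b)/2. So the temperature of a switch is (a - b)/2.
Temperature = (Left option - Right option) / 2
= (5 - (-41)) / 2
= 46 / 2
= 23

23


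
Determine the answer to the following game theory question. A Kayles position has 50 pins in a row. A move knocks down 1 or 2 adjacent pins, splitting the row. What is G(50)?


Kayles: a move removes 1 or 2 adjacent pins from a contiguous row.
Removing pins from a row of k leaves two independent rows (a, b) with a + b = k - 1 (one pin) or a + b = k - 2 (two pins); an end removal gives a = 0.
By Sprague-Grundy, G(k) = mex{ G(a) XOR G(b) } over all these splits. G(0) = 0.
G(1): splits (0,0):0^0=0 -> mex({0}) = 1
G(2): splits (0,1):0^1=1 (0,0):0^0=0 -> mex({0, 1}) = 2
G(3): splits (0,2):0^2=2 (1,1):1^1=0 (0,1):0^1=1 -> mex({0, 1, 2}) = 3
G(4): splits (0,3):0^3=3 (1,2):1^2=3 (0,2):0^2=2 (1,1):1^1=0 -> mex({0, 2, 3}) = 1
G(5): splits (0,4):0^1=1 (1,3):1^3=2 (2,2):2^2=0 (0,3):0^3=3 (1,2):1^2=3 -> mex({0, 1, 2, 3}) = 4
G(6) = mex({0, 1, 2, 4}) = 3
G(7) = mex({0, 1, 3, 4, 5}) = 2
G(8) = mex({0, 2, 3, 5, 6}) = 1
G(9) = mex({0, 1, 2, 3, 6, 7}) = 4
G(10) = mex({0, 1, 3, 4, 5, 7}) = 2
G(11) = mex({0, 1, 2, 3, 4, 5}) = 6
G(12) = mex({0, 1, 2, 3, 5, 6, 7}) = 4
G(13) = mex({0, 2, 3, 4, 6, 7}) = 1
G(14) = mex({0, 1, 4, 5, 6, 7}) = 2
G(15) = mex({0, 1, 2, 3, 4, 5, 6}) = 7
G(16) = mex({0, 2, 3, 5, 6, 7}) = 1
G(17) = mex({0, 1, 2, 3, 5, 6, 7}) = 4
G(18) = mex({0, 1, 2, 4, 5, 6}) = 3
G(19) = mex({0, 1, 3, 4, 5, 7}) = 2
G(20) = mex({0, 2, 3, 4, 5, 6, 7}) = 1
G(21) = mex({0, 1, 2, 3, 5, 6, 7}) = 4
G(22) = mex({0, 1, 2, 3, 4, 5, 7}) = 6
G(23) = mex({0, 1, 2, 3, 4, 5, 6}) = 7
G(24) = mex({0, 1, 2, 3, 5, 6, 7}) = 4
G(25) = mex({0, 2, 3, 4, 6, 7}) = 1
G(26) = mex({0, 1, 3, 4, 5, 6, 7}) = 2
G(27) = mex({0, 1, 2, 3, 4, 5, 6, 7}) = 8
G(28) = mex({0, 1, 2, 3, 4, 6, 7, 8}) = 5
G(29) = mex({0, 1, 2, 3, 5, 6, 7, 8, 9}) = 4
G(30) = mex({0, 1, 2, 3, 4, 5, 6, 9, 10}) = 7
G(31) = mex({0, 1, 3, 4, 5, 7, 10, 11}) = 2
G(32) = mex({0, 2, 3, 4, 5, 6, 7, 9, 11}) = 1
G(33) = mex({0, 1, 2, 3, 4, 5, 6, 7, 9, 12}) = 8
G(34) = mex({0, 1, 2, 3, 4, 5, 7, 8, 11, 12}) = 6
G(35) = mex({0, 1, 2, 3, 4, 5, 6, 8, 9, 10, 11}) = 7
G(36) = mex({0, 1, 2, 3, 5, 6, 7, 9, 10}) = 4
G(37) = mex({0, 2, 3, 4, 6, 7, 9, 10, 11, 12}) = 1
G(38) = mex({0, 1, 3, 4, 5, 6, 7, 9, 10, 11, 12}) = 2
G(39) = mex({0, 1, 2, 4, 5, 6, 7, 9, 10, 12, 14}) = 3
G(40) = mex({0, 2, 3, 4, 6, 7, 11, 12, 14}) = 1
G(41) = mex({0, 1, 2, 3, 5, 6, 7, 9, 10, 11, 12}) = 4
G(42) = mex({0, 1, 2, 3, 4, 5, 6, 9, 10}) = 7
G(43) = mex({0, 1, 3, 4, 5, 7, 9, 10, 12, 15}) = 2
G(44) = mex({0, 2, 3, 4, 5, 6, 7, 9, 10, 12, 15}) = 1
G(45) = mex({0, 1, 2, 3, 4, 5, 6, 7, 9, 10, 12, 14}) = 8
G(46) = mex({0, 1, 3, 4, 5, 7, 8, 11, 12, 14}) = 2
G(47) = mex({0, 1, 2, 3, 4, 5, 6, 8, 9, 10, 11, 12}) = 7
G(48) = mex({0, 1, 2, 3, 5, 6, 7, 9, 10}) = 4
G(49) = mex({0, 2, 3, 4, 6, 7, 9, 10, 11, 12, 15}) = 1
G(50) = mex({0, 1, 4, 5, 6, 7, 9, 11, 12, 14, 15}) = 2
Therefore G(50) = 2.

2
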